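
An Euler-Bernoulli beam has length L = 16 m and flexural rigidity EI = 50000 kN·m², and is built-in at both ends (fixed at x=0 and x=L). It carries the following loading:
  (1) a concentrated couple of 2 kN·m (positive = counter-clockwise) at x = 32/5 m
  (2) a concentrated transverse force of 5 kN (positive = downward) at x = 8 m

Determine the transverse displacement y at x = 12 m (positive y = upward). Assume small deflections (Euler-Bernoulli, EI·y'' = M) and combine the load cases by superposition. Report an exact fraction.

Load 1 — applied couple M₀=2 kN·m at a=32/5 m (b=L-a=48/5):
  y_1 = (R_Ax³/6 - M_Ax²/2 - M₀(x-a)²/2)/EI  [x>a] with R_A=9/50, M_A=6/25 = ((9/50)·12³/6 - (6/25)·12²/2 - 2·(12-(32/5))²/2)/50000 = 1/15625 m
Load 2 — point force P=5 kN at a=8 m (b=L-a=8):
  y_2 = -Pa²(L-x)²(3bL-(3b+a)(L-x))/(6L³EI)  [x>a] = -5·8²·(16-12)²·(3·8·16-(3·8+8)·(16-12))/(6·16³·50000) = -2/1875 m
Superposition: y = Σ y_i = -47/46875 m ≈ -0.001003 m

y(12) = -47/46875 m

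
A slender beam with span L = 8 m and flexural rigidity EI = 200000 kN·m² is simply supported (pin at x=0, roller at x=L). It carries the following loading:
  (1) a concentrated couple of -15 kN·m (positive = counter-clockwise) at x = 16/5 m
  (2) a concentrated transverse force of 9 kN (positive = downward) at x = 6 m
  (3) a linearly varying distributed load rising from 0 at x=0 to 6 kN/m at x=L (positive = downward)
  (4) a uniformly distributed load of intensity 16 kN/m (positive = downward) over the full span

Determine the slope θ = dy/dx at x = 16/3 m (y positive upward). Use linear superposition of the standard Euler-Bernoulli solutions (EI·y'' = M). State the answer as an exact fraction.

θ(16/3) = 33427/32400000 rad

Load 1 — applied couple M₀=-15 kN·m at a=16/5 m (b=L-a=24/5):
  θ_1 = (M₀x²/(2L)-M₀(x-a)+C₁)/EI  [x>a] with C₁=M₀(3b²-L²)/(6L)=-8/5 = ((-15)·(16/3)²/(2·8)-(-15)·((16/3)-(16/5))+(-8/5))/200000 = 7/375000 rad
Load 2 — point force P=9 kN at a=6 m (b=L-a=2):
  θ_2 = -Pb(L²-b²-3x²)/(6LEI)  [x≤a] = -9·2·(8²-2²-3·(16/3)²)/(6·8·200000) = 19/400000 rad
Load 3 — triangular load w₀=6 kN/m (0→w₀ over full span):
  θ_3 = -w₀(7L⁴-30L²x²+15x⁴)/(360LEI) = -6·(7·8⁴-30·8²·(16/3)²+15·(16/3)⁴)/(360·8·200000) = 182/1265625 rad
Load 4 — uniform load w=16 kN/m over full span:
  θ_4 = -w(L³-6Lx²+4x³)/(24EI) = -16·(8³-6·8·(16/3)²+4·(16/3)³)/(24·200000) = 208/253125 rad
Superposition: θ = Σ θ_i = 33427/32400000 rad ≈ 0.001032 rad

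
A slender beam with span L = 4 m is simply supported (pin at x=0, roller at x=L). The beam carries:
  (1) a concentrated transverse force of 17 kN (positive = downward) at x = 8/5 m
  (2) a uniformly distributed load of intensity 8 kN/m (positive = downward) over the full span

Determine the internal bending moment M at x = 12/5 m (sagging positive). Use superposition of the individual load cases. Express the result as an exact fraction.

Load 1 — point force P=17 kN at a=8/5 m (b=L-a=12/5):
  M_1 = Pa(L-x)/L  [x>a] = 17·(8/5)·(4-(12/5))/4 = 272/25 kN·m
Load 2 — uniform load w=8 kN/m over full span:
  M_2 = wx(L-x)/2 = 8·(12/5)·(4-(12/5))/2 = 384/25 kN·m
Superposition: M = Σ M_i = 656/25 kN·m ≈ 26.240000 kN·m

M(12/5) = 656/25 kN·m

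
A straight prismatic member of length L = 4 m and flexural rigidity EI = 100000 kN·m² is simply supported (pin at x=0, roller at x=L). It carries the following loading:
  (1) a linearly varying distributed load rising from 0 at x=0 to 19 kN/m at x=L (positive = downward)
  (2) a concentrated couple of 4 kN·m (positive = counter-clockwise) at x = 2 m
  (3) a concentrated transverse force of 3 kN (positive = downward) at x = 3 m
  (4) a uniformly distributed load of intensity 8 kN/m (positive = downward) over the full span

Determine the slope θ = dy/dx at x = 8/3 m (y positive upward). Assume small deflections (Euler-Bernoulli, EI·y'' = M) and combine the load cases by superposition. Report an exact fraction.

θ(8/3) = 220351/972000000 rad

Load 1 — triangular load w₀=19 kN/m (0→w₀ over full span):
  θ_1 = -w₀(7L⁴-30L²x²+15x⁴)/(360LEI) = -19·(7·4⁴-30·4²·(8/3)²+15·(8/3)⁴)/(360·4·100000) = 1729/15187500 rad
Load 2 — applied couple M₀=4 kN·m at a=2 m (b=L-a=2):
  θ_2 = (M₀x²/(2L)-M₀(x-a)+C₁)/EI  [x>a] with C₁=M₀(3b²-L²)/(6L)=-2/3 = (4·(8/3)²/(2·4)-4·((8/3)-2)+(-2/3))/100000 = 1/450000 rad
Load 3 — point force P=3 kN at a=3 m (b=L-a=1):
  θ_3 = -Pb(L²-b²-3x²)/(6LEI)  [x≤a] = -3·1·(4²-1²-3·(8/3)²)/(6·4·100000) = 19/2400000 rad
Load 4 — uniform load w=8 kN/m over full span:
  θ_4 = -w(L³-6Lx²+4x³)/(24EI) = -8·(4³-6·4·(8/3)²+4·(8/3)³)/(24·100000) = 26/253125 rad
Superposition: θ = Σ θ_i = 220351/972000000 rad ≈ 0.000227 rad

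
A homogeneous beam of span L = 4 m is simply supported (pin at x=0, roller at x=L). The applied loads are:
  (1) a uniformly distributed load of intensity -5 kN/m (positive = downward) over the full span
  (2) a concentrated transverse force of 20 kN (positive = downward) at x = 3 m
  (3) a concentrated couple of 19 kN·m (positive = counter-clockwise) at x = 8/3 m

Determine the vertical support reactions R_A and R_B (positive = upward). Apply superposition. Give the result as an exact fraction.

R_A = -1/4 kN, R_B = 1/4 kN

Load 1 — uniform load w=-5 kN/m over full span:
  R_A = wL/2 = (-5)·4/2 = -10 kN
  R_B = wL/2 = (-5)·4/2 = -10 kN
Load 2 — point force P=20 kN at a=3 m (b=L-a=1):
  R_A = Pb/L = 20·1/4 = 5 kN
  R_B = Pa/L = 20·3/4 = 15 kN
Load 3 — applied couple M₀=19 kN·m at a=8/3 m (b=L-a=4/3):
  R_A = M₀/L = 19/4 kN
  R_B = -M₀/L = -19/4 kN
Superposition: R_A = -1/4 kN, R_B = 1/4 kN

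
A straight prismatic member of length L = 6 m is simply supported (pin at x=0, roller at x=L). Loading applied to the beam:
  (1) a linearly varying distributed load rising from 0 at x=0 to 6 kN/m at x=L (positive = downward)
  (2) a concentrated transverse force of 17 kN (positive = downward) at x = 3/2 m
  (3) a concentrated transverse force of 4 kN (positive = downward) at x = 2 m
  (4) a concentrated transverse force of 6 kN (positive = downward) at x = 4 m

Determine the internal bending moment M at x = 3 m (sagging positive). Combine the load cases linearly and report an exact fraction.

M(3) = 145/4 kN·m

Load 1 — triangular load w₀=6 kN/m (0→w₀ over full span):
  M_1 = w₀Lx/6 - w₀x³/(6L) = 6·6·3/6 - 6·3³/(6·6) = 27/2 kN·m
Load 2 — point force P=17 kN at a=3/2 m (b=L-a=9/2):
  M_2 = Pa(L-x)/L  [x>a] = 17·(3/2)·(6-3)/6 = 51/4 kN·m
Load 3 — point force P=4 kN at a=2 m (b=L-a=4):
  M_3 = Pa(L-x)/L  [x>a] = 4·2·(6-3)/6 = 4 kN·m
Load 4 — point force P=6 kN at a=4 m (b=L-a=2):
  M_4 = Pbx/L  [x≤a] = 6·2·3/6 = 6 kN·m
Superposition: M = Σ M_i = 145/4 kN·m ≈ 36.250000 kN·m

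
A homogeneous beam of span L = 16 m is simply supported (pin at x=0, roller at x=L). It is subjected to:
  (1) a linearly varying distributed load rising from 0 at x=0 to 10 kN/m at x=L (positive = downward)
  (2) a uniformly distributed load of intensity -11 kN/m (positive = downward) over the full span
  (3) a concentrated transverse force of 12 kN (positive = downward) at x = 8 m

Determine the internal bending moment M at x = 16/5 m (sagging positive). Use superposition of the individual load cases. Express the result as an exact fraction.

M(16/5) = -3104/25 kN·m

Load 1 — triangular load w₀=10 kN/m (0→w₀ over full span):
  M_1 = w₀Lx/6 - w₀x³/(6L) = 10·16·(16/5)/6 - 10·(16/5)³/(6·16) = 2048/25 kN·m
Load 2 — uniform load w=-11 kN/m over full span:
  M_2 = wx(L-x)/2 = (-11)·(16/5)·(16-(16/5))/2 = -5632/25 kN·m
Load 3 — point force P=12 kN at a=8 m (b=L-a=8):
  M_3 = Pbx/L  [x≤a] = 12·8·(16/5)/16 = 96/5 kN·m
Superposition: M = Σ M_i = -3104/25 kN·m ≈ -124.160000 kN·m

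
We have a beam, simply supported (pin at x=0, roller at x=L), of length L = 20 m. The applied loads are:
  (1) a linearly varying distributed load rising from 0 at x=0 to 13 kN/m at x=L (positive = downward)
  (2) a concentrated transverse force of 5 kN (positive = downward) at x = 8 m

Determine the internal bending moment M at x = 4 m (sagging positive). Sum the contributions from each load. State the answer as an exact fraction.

M(4) = 892/5 kN·m

Load 1 — triangular load w₀=13 kN/m (0→w₀ over full span):
  M_1 = w₀Lx/6 - w₀x³/(6L) = 13·20·4/6 - 13·4³/(6·20) = 832/5 kN·m
Load 2 — point force P=5 kN at a=8 m (b=L-a=12):
  M_2 = Pbx/L  [x≤a] = 5·12·4/20 = 12 kN·m
Superposition: M = Σ M_i = 892/5 kN·m ≈ 178.400000 kN·m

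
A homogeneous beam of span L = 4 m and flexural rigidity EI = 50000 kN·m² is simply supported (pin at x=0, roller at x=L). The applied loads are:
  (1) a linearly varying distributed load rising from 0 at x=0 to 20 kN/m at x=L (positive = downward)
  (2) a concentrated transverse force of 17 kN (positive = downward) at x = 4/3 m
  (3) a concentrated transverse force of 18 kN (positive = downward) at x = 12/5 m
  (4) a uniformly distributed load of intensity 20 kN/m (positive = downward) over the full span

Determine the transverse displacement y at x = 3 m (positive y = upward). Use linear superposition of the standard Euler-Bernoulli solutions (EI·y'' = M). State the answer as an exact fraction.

y(3) = -8214317/4050000000 m

Load 1 — triangular load w₀=20 kN/m (0→w₀ over full span):
  y_1 = -w₀x(7L⁴-10L²x²+3x⁴)/(360LEI) = -20·3·(7·4⁴-10·4²·3²+3·3⁴)/(360·4·50000) = -119/240000 m
Load 2 — point force P=17 kN at a=4/3 m (b=L-a=8/3):
  y_2 = -Pa(L-x)(2Lx-a²-x²)/(6LEI)  [x>a] = -17·(4/3)·(4-3)·(2·4·3-(4/3)²-3²)/(6·4·50000) = -2023/8100000 m
Load 3 — point force P=18 kN at a=12/5 m (b=L-a=8/5):
  y_3 = -Pa(L-x)(2Lx-a²-x²)/(6LEI)  [x>a] = -18·(12/5)·(4-3)·(2·4·3-(12/5)²-3²)/(6·4·50000) = -2079/6250000 m
Load 4 — uniform load w=20 kN/m over full span:
  y_4 = -wx(L³-2Lx²+x³)/(24EI) = -20·3·(4³-2·4·3²+3³)/(24·50000) = -19/20000 m
Superposition: y = Σ y_i = -8214317/4050000000 m ≈ -0.002028 m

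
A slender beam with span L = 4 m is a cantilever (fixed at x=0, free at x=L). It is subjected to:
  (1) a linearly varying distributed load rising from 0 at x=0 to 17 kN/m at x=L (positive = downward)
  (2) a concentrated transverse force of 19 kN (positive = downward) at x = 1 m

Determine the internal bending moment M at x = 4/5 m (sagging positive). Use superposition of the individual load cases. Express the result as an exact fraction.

Load 1 — triangular load w₀=17 kN/m (0→w₀ over full span):
  M_1 = w₀Lx/2 - w₀L²/3 - w₀x³/(6L) = 17·4·(4/5)/2 - 17·4²/3 - 17·(4/5)³/(6·4) = -23936/375 kN·m
Load 2 — point force P=19 kN at a=1 m (b=L-a=3):
  M_2 = -P(a-x)  [x≤a] = -19·(1-(4/5)) = -19/5 kN·m
Superposition: M = Σ M_i = -25361/375 kN·m ≈ -67.629333 kN·m

M(4/5) = -25361/375 kN·m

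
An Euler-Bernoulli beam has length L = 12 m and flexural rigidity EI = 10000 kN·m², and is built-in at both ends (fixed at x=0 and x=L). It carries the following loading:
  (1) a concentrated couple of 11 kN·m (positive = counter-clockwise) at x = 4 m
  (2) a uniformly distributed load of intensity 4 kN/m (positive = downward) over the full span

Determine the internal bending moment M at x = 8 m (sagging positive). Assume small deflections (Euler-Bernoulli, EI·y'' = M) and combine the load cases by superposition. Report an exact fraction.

Load 1 — applied couple M₀=11 kN·m at a=4 m (b=L-a=8):
  M_1 = R_Ax - M_A - M₀  [x>a] with R_A=11/9, M_A=0 = (11/9)·8 - 0 - 11 = -11/9 kN·m
Load 2 — uniform load w=4 kN/m over full span:
  M_2 = wLx/2 - wL²/12 - wx²/2 = 4·12·8/2 - 4·12²/12 - 4·8²/2 = 16 kN·m
Superposition: M = Σ M_i = 133/9 kN·m ≈ 14.777778 kN·m

M(8) = 133/9 kN·m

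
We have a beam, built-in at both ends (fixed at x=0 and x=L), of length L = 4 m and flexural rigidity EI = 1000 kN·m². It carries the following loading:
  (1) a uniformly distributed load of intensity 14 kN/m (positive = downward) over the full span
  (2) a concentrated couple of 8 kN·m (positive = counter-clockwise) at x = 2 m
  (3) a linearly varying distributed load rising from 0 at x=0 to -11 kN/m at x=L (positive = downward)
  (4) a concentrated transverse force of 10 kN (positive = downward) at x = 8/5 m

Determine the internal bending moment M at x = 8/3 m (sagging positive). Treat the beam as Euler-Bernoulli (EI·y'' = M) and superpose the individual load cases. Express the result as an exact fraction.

M(8/3) = 4118/2025 kN·m

Load 1 — uniform load w=14 kN/m over full span:
  M_1 = wLx/2 - wL²/12 - wx²/2 = 14·4·(8/3)/2 - 14·4²/12 - 14·(8/3)²/2 = 56/9 kN·m
Load 2 — applied couple M₀=8 kN·m at a=2 m (b=L-a=2):
  M_2 = R_Ax - M_A - M₀  [x>a] with R_A=3, M_A=2 = 3·(8/3) - 2 - 8 = -2 kN·m
Load 3 — triangular load w₀=-11 kN/m (0→w₀ over full span):
  M_3 = 3w₀Lx/20 - w₀L²/30 - w₀x³/(6L) = 3·(-11)·4·(8/3)/20 - (-11)·4²/30 - (-11)·(8/3)³/(6·4) = -1232/405 kN·m
Load 4 — point force P=10 kN at a=8/5 m (b=L-a=12/5):
  M_4 = Pa²(a+3b)(L-x)/L³ - Pa²b/L²  [x>a] = 10·(8/5)²·((8/5)+3·(12/5))·(4-(8/3))/4³ - 10·(8/5)²·(12/5)/4² = 64/75 kN·m
Superposition: M = Σ M_i = 4118/2025 kN·m ≈ 2.033580 kN·m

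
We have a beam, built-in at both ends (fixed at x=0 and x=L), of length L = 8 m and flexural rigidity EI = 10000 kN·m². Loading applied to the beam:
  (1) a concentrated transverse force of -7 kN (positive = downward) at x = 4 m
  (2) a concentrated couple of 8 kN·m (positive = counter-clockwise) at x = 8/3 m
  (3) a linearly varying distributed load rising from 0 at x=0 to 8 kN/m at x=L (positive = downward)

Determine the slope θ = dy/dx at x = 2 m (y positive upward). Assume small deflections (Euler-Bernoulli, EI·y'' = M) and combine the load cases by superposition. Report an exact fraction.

Load 1 — point force P=-7 kN at a=4 m (b=L-a=4):
  θ_1 = -Pb²x(2aL-(3a+b)x)/(2L³EI)  [x≤a] = -(-7)·4²·2·(2·4·8-(3·4+4)·2)/(2·8³·10000) = 7/10000 rad
Load 2 — applied couple M₀=8 kN·m at a=8/3 m (b=L-a=16/3):
  θ_2 = (R_Ax²/2 - M_Ax)/EI  [x≤a] with R_A=4/3, M_A=0 = ((4/3)·2²/2 - 0·2)/10000 = 1/3750 rad
Load 3 — triangular load w₀=8 kN/m (0→w₀ over full span):
  θ_3 = -w₀(2x(L-x)(L-2x)(x+2L)+x²(L-x)²)/(120LEI) = -8·(2·2·(8-2)·(8-2·2)·(2+2·8)+2²·(8-2)²)/(120·8·10000) = -39/25000 rad
Superposition: θ = Σ θ_i = -89/150000 rad ≈ -0.000593 rad

θ(2) = -89/150000 rad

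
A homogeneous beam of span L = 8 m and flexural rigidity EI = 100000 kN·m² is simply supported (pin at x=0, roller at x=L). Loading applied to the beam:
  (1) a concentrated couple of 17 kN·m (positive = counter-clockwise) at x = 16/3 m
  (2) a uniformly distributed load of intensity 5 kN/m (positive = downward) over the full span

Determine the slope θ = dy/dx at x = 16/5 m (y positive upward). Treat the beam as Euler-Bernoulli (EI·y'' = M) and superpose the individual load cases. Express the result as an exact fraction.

θ(16/5) = -1007/2812500 rad

Load 1 — applied couple M₀=17 kN·m at a=16/3 m (b=L-a=8/3):
  θ_1 = (M₀x²/(2L)+C₁)/EI  [x≤a] with C₁=M₀(3b²-L²)/(6L)=-136/9 = (17·(16/5)²/(2·8)+(-136/9))/100000 = -119/2812500 rad
Load 2 — uniform load w=5 kN/m over full span:
  θ_2 = -w(L³-6Lx²+4x³)/(24EI) = -5·(8³-6·8·(16/5)²+4·(16/5)³)/(24·100000) = -74/234375 rad
Superposition: θ = Σ θ_i = -1007/2812500 rad ≈ -0.000358 rad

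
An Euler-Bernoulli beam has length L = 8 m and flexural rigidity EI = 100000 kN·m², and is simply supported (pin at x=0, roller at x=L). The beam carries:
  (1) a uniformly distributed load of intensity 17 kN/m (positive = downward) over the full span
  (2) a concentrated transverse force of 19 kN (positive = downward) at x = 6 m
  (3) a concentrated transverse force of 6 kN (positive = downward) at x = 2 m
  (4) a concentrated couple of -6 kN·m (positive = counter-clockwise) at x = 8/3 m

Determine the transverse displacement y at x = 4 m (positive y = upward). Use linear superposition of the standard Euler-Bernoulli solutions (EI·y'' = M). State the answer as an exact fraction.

Load 1 — uniform load w=17 kN/m over full span:
  y_1 = -wx(L³-2Lx²+x³)/(24EI) = -17·4·(8³-2·8·4²+4³)/(24·100000) = -17/1875 m
Load 2 — point force P=19 kN at a=6 m (b=L-a=2):
  y_2 = -Pbx(L²-b²-x²)/(6LEI)  [x≤a] = -19·2·4·(8²-2²-4²)/(6·8·100000) = -209/150000 m
Load 3 — point force P=6 kN at a=2 m (b=L-a=6):
  y_3 = -Pa(L-x)(2Lx-a²-x²)/(6LEI)  [x>a] = -6·2·(8-4)·(2·8·4-2²-4²)/(6·8·100000) = -11/25000 m
Load 4 — applied couple M₀=-6 kN·m at a=8/3 m (b=L-a=16/3):
  y_4 = (M₀x³/(6L)-M₀(x-a)²/2+C₁x)/EI  [x>a] with C₁=M₀(3b²-L²)/(6L)=-8/3 = ((-6)·4³/(6·8)-(-6)·(4-(8/3))²/2+(-8/3)·4)/100000 = -1/7500 m
Superposition: y = Σ y_i = -331/30000 m ≈ -0.011033 m

y(4) = -331/30000 m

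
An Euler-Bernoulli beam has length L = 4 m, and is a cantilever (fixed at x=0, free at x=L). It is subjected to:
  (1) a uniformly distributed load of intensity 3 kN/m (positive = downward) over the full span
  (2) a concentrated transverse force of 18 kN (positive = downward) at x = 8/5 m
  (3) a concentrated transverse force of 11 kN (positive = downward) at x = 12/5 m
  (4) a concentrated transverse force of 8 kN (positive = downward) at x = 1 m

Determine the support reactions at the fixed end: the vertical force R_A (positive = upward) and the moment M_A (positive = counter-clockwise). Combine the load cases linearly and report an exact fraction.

R_A = 49 kN, M_A = 436/5 kN·m

Load 1 — uniform load w=3 kN/m over full span:
  R_A = wL = 3·4 = 12 kN
  M_A = wL²/2 = 3·4²/2 = 24 kN·m
Load 2 — point force P=18 kN at a=8/5 m (b=L-a=12/5):
  R_A = P = 18 kN
  M_A = Pa = 18·(8/5) = 144/5 kN·m
Load 3 — point force P=11 kN at a=12/5 m (b=L-a=8/5):
  R_A = P = 11 kN
  M_A = Pa = 11·(12/5) = 132/5 kN·m
Load 4 — point force P=8 kN at a=1 m (b=L-a=3):
  R_A = P = 8 kN
  M_A = Pa = 8·1 = 8 kN·m
Superposition: R_A = 49 kN, M_A = 436/5 kN·m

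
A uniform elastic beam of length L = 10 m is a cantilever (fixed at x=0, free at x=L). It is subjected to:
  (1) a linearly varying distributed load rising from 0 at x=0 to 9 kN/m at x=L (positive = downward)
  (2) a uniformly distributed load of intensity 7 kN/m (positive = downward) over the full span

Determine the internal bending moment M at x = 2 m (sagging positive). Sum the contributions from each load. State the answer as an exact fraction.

M(2) = -2176/5 kN·m

Load 1 — triangular load w₀=9 kN/m (0→w₀ over full span):
  M_1 = w₀Lx/2 - w₀L²/3 - w₀x³/(6L) = 9·10·2/2 - 9·10²/3 - 9·2³/(6·10) = -1056/5 kN·m
Load 2 — uniform load w=7 kN/m over full span:
  M_2 = -w(L-x)²/2 = -7·(10-2)²/2 = -224 kN·m
Superposition: M = Σ M_i = -2176/5 kN·m ≈ -435.200000 kN·m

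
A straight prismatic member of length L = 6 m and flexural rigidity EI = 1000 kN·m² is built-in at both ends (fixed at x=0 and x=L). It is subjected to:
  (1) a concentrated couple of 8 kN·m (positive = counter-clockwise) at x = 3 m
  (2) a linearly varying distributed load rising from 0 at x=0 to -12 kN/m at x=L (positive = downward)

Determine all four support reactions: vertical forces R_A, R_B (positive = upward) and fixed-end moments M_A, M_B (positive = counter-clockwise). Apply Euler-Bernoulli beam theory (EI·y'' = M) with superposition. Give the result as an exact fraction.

Load 1 — applied couple M₀=8 kN·m at a=3 m (b=L-a=3):
  R_A = 6M₀ab/L³ = 6·8·3·3/6³ = 2 kN
  M_A = M₀b(2a-b)/L² = 8·3·(2·3-3)/6² = 2 kN·m
  R_B = -6M₀ab/L³ = -6·8·3·3/6³ = -2 kN
  M_B = M₀a(2b-a)/L² = 8·3·(2·3-3)/6² = 2 kN·m
Load 2 — triangular load w₀=-12 kN/m (0→w₀ over full span):
  R_A = 3w₀L/20 = 3·(-12)·6/20 = -54/5 kN
  M_A = w₀L²/30 = (-12)·6²/30 = -72/5 kN·m
  R_B = 7w₀L/20 = 7·(-12)·6/20 = -126/5 kN
  M_B = -w₀L²/20 = -(-12)·6²/20 = 108/5 kN·m
Superposition: R_A = -44/5 kN, M_A = -62/5 kN·m, R_B = -136/5 kN, M_B = 118/5 kN·m

R_A = -44/5 kN, M_A = -62/5 kN·m, R_B = -136/5 kN, M_B = 118/5 kN·m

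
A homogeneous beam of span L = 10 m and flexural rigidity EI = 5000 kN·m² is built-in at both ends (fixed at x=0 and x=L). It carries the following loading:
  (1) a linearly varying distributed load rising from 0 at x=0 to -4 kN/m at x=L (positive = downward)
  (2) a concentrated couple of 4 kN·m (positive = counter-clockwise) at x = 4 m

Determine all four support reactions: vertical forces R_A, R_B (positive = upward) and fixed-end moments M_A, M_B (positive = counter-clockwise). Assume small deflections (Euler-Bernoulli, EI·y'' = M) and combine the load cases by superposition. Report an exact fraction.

Load 1 — triangular load w₀=-4 kN/m (0→w₀ over full span):
  R_A = 3w₀L/20 = 3·(-4)·10/20 = -6 kN
  M_A = w₀L²/30 = (-4)·10²/30 = -40/3 kN·m
  R_B = 7w₀L/20 = 7·(-4)·10/20 = -14 kN
  M_B = -w₀L²/20 = -(-4)·10²/20 = 20 kN·m
Load 2 — applied couple M₀=4 kN·m at a=4 m (b=L-a=6):
  R_A = 6M₀ab/L³ = 6·4·4·6/10³ = 72/125 kN
  M_A = M₀b(2a-b)/L² = 4·6·(2·4-6)/10² = 12/25 kN·m
  R_B = -6M₀ab/L³ = -6·4·4·6/10³ = -72/125 kN
  M_B = M₀a(2b-a)/L² = 4·4·(2·6-4)/10² = 32/25 kN·m
Superposition: R_A = -678/125 kN, M_A = -964/75 kN·m, R_B = -1822/125 kN, M_B = 532/25 kN·m

R_A = -678/125 kN, M_A = -964/75 kN·m, R_B = -1822/125 kN, M_B = 532/25 kN·m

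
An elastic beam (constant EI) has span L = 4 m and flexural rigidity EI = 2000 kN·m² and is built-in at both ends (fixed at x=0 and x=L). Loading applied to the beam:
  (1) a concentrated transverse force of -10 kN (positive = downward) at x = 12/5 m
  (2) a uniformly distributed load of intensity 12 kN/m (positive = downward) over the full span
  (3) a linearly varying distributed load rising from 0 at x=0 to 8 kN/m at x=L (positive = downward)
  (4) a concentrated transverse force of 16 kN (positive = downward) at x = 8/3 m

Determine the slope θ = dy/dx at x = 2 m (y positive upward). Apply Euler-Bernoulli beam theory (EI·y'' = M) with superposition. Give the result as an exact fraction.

θ(2) = -137/337500 rad

Load 1 — point force P=-10 kN at a=12/5 m (b=L-a=8/5):
  θ_1 = -Pb²x(2aL-(3a+b)x)/(2L³EI)  [x≤a] = -(-10)·(8/5)²·2·(2·(12/5)·4-(3·(12/5)+(8/5))·2)/(2·4³·2000) = 1/3125 rad
Load 2 — uniform load w=12 kN/m over full span:
  θ_2 = -wx(L-x)(L-2x)/(12EI) = -12·2·(4-2)·(4-2·2)/(12·2000) = 0 rad
Load 3 — triangular load w₀=8 kN/m (0→w₀ over full span):
  θ_3 = -w₀(2x(L-x)(L-2x)(x+2L)+x²(L-x)²)/(120LEI) = -8·(2·2·(4-2)·(4-2·2)·(2+2·4)+2²·(4-2)²)/(120·4·2000) = -1/7500 rad
Load 4 — point force P=16 kN at a=8/3 m (b=L-a=4/3):
  θ_4 = -Pb²x(2aL-(3a+b)x)/(2L³EI)  [x≤a] = -16·(4/3)²·2·(2·(8/3)·4-(3·(8/3)+(4/3))·2)/(2·4³·2000) = -2/3375 rad
Superposition: θ = Σ θ_i = -137/337500 rad ≈ -0.000406 rad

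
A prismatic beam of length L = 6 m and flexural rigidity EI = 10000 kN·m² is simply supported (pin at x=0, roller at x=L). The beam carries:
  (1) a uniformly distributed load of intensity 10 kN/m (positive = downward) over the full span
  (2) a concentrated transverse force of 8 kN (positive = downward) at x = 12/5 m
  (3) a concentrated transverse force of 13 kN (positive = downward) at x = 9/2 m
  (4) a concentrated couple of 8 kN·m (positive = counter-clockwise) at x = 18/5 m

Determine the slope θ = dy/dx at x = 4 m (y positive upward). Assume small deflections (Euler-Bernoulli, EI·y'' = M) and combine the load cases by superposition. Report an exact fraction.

Load 1 — uniform load w=10 kN/m over full span:
  θ_1 = -w(L³-6Lx²+4x³)/(24EI) = -10·(6³-6·6·4²+4·4³)/(24·10000) = 13/3000 rad
Load 2 — point force P=8 kN at a=12/5 m (b=L-a=18/5):
  θ_2 = -Pa(2L²-6Lx+3x²+a²)/(6LEI)  [x>a] = -8·(12/5)·(2·6²-6·6·4+3·4²+(12/5)²)/(6·6·10000) = 76/78125 rad
Load 3 — point force P=13 kN at a=9/2 m (b=L-a=3/2):
  θ_3 = -Pb(L²-b²-3x²)/(6LEI)  [x≤a] = -13·(3/2)·(6²-(3/2)²-3·4²)/(6·6·10000) = 247/320000 rad
Load 4 — applied couple M₀=8 kN·m at a=18/5 m (b=L-a=12/5):
  θ_4 = (M₀x²/(2L)-M₀(x-a)+C₁)/EI  [x>a] with C₁=M₀(3b²-L²)/(6L)=-104/25 = (8·4²/(2·6)-8·(4-(18/5))+(-104/25))/10000 = 31/93750 rad
Superposition: θ = Σ θ_i = 256347/40000000 rad ≈ 0.006409 rad

θ(4) = 256347/40000000 rad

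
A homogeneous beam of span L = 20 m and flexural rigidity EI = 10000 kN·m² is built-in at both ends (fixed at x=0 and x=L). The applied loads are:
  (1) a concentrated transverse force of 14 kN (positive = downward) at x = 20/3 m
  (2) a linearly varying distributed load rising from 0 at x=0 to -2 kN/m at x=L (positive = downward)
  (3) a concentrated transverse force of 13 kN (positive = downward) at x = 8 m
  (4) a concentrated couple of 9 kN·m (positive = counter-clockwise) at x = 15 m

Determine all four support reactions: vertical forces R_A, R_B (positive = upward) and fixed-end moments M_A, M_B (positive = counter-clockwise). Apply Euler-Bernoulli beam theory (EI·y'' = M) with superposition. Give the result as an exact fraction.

R_A = 1436467/108000 kN, M_A = 594727/10800 kN·m, R_B = -680467/108000 kN, M_B = -79793/10800 kN·m

Load 1 — point force P=14 kN at a=20/3 m (b=L-a=40/3):
  R_A = Pb²(3a+b)/L³ = 14·(40/3)²·(3·(20/3)+(40/3))/20³ = 280/27 kN
  M_A = Pab²/L² = 14·(20/3)·(40/3)²/20² = 1120/27 kN·m
  R_B = Pa²(a+3b)/L³ = 14·(20/3)²·((20/3)+3·(40/3))/20³ = 98/27 kN
  M_B = -Pa²b/L² = -14·(20/3)²·(40/3)/20² = -560/27 kN·m
Load 2 — triangular load w₀=-2 kN/m (0→w₀ over full span):
  R_A = 3w₀L/20 = 3·(-2)·20/20 = -6 kN
  M_A = w₀L²/30 = (-2)·20²/30 = -80/3 kN·m
  R_B = 7w₀L/20 = 7·(-2)·20/20 = -14 kN
  M_B = -w₀L²/20 = -(-2)·20²/20 = 40 kN·m
Load 3 — point force P=13 kN at a=8 m (b=L-a=12):
  R_A = Pb²(3a+b)/L³ = 13·12²·(3·8+12)/20³ = 1053/125 kN
  M_A = Pab²/L² = 13·8·12²/20² = 936/25 kN·m
  R_B = Pa²(a+3b)/L³ = 13·8²·(8+3·12)/20³ = 572/125 kN
  M_B = -Pa²b/L² = -13·8²·12/20² = -624/25 kN·m
Load 4 — applied couple M₀=9 kN·m at a=15 m (b=L-a=5):
  R_A = 6M₀ab/L³ = 6·9·15·5/20³ = 81/160 kN
  M_A = M₀b(2a-b)/L² = 9·5·(2·15-5)/20² = 45/16 kN·m
  R_B = -6M₀ab/L³ = -6·9·15·5/20³ = -81/160 kN
  M_B = M₀a(2b-a)/L² = 9·15·(2·5-15)/20² = -27/16 kN·m
Superposition: R_A = 1436467/108000 kN, M_A = 594727/10800 kN·m, R_B = -680467/108000 kN, M_B = -79793/10800 kN·m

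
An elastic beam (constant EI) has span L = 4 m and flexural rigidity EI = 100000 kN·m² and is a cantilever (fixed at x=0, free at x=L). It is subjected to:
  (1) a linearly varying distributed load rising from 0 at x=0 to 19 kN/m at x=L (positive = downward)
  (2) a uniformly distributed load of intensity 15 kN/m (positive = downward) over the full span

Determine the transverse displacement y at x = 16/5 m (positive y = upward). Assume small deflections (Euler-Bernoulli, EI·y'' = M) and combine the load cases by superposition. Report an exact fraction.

y(16/5) = -991456/146484375 m

Load 1 — triangular load w₀=19 kN/m (0→w₀ over full span):
  y_1 = (w₀Lx³/12-w₀L²x²/6-w₀x⁵/(120L))/EI = (19·4·(16/5)³/12-19·4²·(16/5)²/6-19·(16/5)⁵/(120·4))/100000 = -475456/146484375 m
Load 2 — uniform load w=15 kN/m over full span:
  y_2 = -wx²(x²-4Lx+6L²)/(24EI) = -15·(16/5)²·((16/5)²-4·4·(16/5)+6·4²)/(24·100000) = -1376/390625 m
Superposition: y = Σ y_i = -991456/146484375 m ≈ -0.006768 m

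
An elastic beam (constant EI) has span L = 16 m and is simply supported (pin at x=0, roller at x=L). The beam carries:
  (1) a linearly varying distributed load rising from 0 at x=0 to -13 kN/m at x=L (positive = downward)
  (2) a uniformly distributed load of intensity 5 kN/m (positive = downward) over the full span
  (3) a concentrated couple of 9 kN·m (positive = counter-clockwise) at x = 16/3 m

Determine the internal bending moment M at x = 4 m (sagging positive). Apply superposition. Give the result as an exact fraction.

M(4) = -31/4 kN·m

Load 1 — triangular load w₀=-13 kN/m (0→w₀ over full span):
  M_1 = w₀Lx/6 - w₀x³/(6L) = (-13)·16·4/6 - (-13)·4³/(6·16) = -130 kN·m
Load 2 — uniform load w=5 kN/m over full span:
  M_2 = wx(L-x)/2 = 5·4·(16-4)/2 = 120 kN·m
Load 3 — applied couple M₀=9 kN·m at a=16/3 m (b=L-a=32/3):
  M_3 = M₀x/L  [x≤a] = 9·4/16 = 9/4 kN·m
Superposition: M = Σ M_i = -31/4 kN·m ≈ -7.750000 kN·m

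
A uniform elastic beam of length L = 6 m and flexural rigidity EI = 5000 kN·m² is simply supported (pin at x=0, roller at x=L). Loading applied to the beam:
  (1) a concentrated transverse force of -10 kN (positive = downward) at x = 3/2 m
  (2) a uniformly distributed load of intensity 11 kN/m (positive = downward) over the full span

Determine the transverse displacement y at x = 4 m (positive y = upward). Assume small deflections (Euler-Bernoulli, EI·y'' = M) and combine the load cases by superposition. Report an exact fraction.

y(4) = -3277/120000 m

Load 1 — point force P=-10 kN at a=3/2 m (b=L-a=9/2):
  y_1 = -Pa(L-x)(2Lx-a²-x²)/(6LEI)  [x>a] = -(-10)·(3/2)·(6-4)·(2·6·4-(3/2)²-4²)/(6·6·5000) = 119/24000 m
Load 2 — uniform load w=11 kN/m over full span:
  y_2 = -wx(L³-2Lx²+x³)/(24EI) = -11·4·(6³-2·6·4²+4³)/(24·5000) = -121/3750 m
Superposition: y = Σ y_i = -3277/120000 m ≈ -0.027308 m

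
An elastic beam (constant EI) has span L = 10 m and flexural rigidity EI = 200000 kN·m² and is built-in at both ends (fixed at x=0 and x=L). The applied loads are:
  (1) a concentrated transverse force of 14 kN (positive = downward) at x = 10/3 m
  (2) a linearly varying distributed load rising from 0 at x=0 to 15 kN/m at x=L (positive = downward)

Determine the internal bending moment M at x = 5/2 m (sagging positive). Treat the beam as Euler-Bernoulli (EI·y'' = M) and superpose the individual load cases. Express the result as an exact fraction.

Load 1 — point force P=14 kN at a=10/3 m (b=L-a=20/3):
  M_1 = Pb²(3a+b)x/L³ - Pab²/L²  [x≤a] = 14·(20/3)²·(3·(10/3)+(20/3))·(5/2)/10³ - 14·(10/3)·(20/3)²/10² = 140/27 kN·m
Load 2 — triangular load w₀=15 kN/m (0→w₀ over full span):
  M_2 = 3w₀Lx/20 - w₀L²/30 - w₀x³/(6L) = 3·15·10·(5/2)/20 - 15·10²/30 - 15·(5/2)³/(6·10) = 75/32 kN·m
Superposition: M = Σ M_i = 6505/864 kN·m ≈ 7.528935 kN·m

M(5/2) = 6505/864 kN·m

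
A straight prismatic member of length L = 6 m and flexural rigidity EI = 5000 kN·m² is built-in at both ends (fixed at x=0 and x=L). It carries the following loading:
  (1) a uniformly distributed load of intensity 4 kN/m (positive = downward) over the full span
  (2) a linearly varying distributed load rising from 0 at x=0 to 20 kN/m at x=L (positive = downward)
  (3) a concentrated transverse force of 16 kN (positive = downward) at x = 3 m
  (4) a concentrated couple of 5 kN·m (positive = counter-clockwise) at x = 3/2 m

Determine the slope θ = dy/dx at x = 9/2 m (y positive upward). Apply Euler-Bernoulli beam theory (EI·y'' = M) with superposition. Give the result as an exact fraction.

Load 1 — uniform load w=4 kN/m over full span:
  θ_1 = -wx(L-x)(L-2x)/(12EI) = -4·(9/2)·(6-(9/2))·(6-2·(9/2))/(12·5000) = 27/20000 rad
Load 2 — triangular load w₀=20 kN/m (0→w₀ over full span):
  θ_2 = -w₀(2x(L-x)(L-2x)(x+2L)+x²(L-x)²)/(120LEI) = -20·(2·(9/2)·(6-(9/2))·(6-2·(9/2))·((9/2)+2·6)+(9/2)²·(6-(9/2))²)/(120·6·5000) = 1107/320000 rad
Load 3 — point force P=16 kN at a=3 m (b=L-a=3):
  θ_3 = Pa²(L-x)(2bL-(3b+a)(L-x))/(2L³EI)  [x>a] = 16·3²·(6-(9/2))·(2·3·6-(3·3+3)·(6-(9/2)))/(2·6³·5000) = 9/5000 rad
Load 4 — applied couple M₀=5 kN·m at a=3/2 m (b=L-a=9/2):
  θ_4 = (R_Ax²/2 - M_Ax - M₀(x-a))/EI  [x>a] with R_A=15/16, M_A=-15/16 = ((15/16)·(9/2)²/2 - (-15/16)·(9/2) - 5·((9/2)-(3/2)))/5000 = -33/128000 rad
Superposition: θ = Σ θ_i = 813/128000 rad ≈ 0.006352 rad

θ(9/2) = 813/128000 rad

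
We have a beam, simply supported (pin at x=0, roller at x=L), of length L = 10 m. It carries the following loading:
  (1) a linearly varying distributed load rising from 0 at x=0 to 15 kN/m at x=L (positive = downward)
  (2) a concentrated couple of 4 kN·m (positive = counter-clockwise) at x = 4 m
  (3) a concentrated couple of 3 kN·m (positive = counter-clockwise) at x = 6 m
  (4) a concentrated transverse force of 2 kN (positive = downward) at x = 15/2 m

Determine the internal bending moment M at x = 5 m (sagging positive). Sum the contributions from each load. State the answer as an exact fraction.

M(5) = 383/4 kN·m

Load 1 — triangular load w₀=15 kN/m (0→w₀ over full span):
  M_1 = w₀Lx/6 - w₀x³/(6L) = 15·10·5/6 - 15·5³/(6·10) = 375/4 kN·m
Load 2 — applied couple M₀=4 kN·m at a=4 m (b=L-a=6):
  M_2 = M₀x/L - M₀  [x>a] = 4·5/10 - 4 = -2 kN·m
Load 3 — applied couple M₀=3 kN·m at a=6 m (b=L-a=4):
  M_3 = M₀x/L  [x≤a] = 3·5/10 = 3/2 kN·m
Load 4 — point force P=2 kN at a=15/2 m (b=L-a=5/2):
  M_4 = Pbx/L  [x≤a] = 2·(5/2)·5/10 = 5/2 kN·m
Superposition: M = Σ M_i = 383/4 kN·m ≈ 95.750000 kN·m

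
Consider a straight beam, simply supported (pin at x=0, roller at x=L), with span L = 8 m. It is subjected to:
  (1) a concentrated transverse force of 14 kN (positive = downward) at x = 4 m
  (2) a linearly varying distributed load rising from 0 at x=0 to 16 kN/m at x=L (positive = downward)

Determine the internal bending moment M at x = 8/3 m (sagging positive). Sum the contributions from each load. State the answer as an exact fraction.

M(8/3) = 5608/81 kN·m

Load 1 — point force P=14 kN at a=4 m (b=L-a=4):
  M_1 = Pbx/L  [x≤a] = 14·4·(8/3)/8 = 56/3 kN·m
Load 2 — triangular load w₀=16 kN/m (0→w₀ over full span):
  M_2 = w₀Lx/6 - w₀x³/(6L) = 16·8·(8/3)/6 - 16·(8/3)³/(6·8) = 4096/81 kN·m
Superposition: M = Σ M_i = 5608/81 kN·m ≈ 69.234568 kN·m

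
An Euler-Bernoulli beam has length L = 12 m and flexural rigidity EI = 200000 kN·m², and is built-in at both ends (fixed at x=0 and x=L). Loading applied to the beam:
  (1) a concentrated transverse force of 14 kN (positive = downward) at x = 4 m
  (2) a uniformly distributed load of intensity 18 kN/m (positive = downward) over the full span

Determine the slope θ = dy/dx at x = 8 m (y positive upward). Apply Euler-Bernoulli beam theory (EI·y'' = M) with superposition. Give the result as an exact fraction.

Load 1 — point force P=14 kN at a=4 m (b=L-a=8):
  θ_1 = Pa²(L-x)(2bL-(3b+a)(L-x))/(2L³EI)  [x>a] = 14·4²·(12-8)·(2·8·12-(3·8+4)·(12-8))/(2·12³·200000) = 7/67500 rad
Load 2 — uniform load w=18 kN/m over full span:
  θ_2 = -wx(L-x)(L-2x)/(12EI) = -18·8·(12-8)·(12-2·8)/(12·200000) = 3/3125 rad
Superposition: θ = Σ θ_i = 359/337500 rad ≈ 0.001064 rad

θ(8) = 359/337500 rad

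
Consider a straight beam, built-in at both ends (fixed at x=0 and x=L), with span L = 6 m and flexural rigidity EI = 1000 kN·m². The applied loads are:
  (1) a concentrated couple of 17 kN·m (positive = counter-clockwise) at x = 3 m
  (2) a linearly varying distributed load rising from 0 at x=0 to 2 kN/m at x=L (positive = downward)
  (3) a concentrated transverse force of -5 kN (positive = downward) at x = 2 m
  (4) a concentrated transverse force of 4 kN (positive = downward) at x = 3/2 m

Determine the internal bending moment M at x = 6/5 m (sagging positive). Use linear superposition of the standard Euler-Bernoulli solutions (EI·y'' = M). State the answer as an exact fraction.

M(6/5) = 1189/1000 kN·m

Load 1 — applied couple M₀=17 kN·m at a=3 m (b=L-a=3):
  M_1 = R_Ax - M_A  [x≤a] with R_A=17/4, M_A=17/4 = (17/4)·(6/5) - (17/4) = 17/20 kN·m
Load 2 — triangular load w₀=2 kN/m (0→w₀ over full span):
  M_2 = 3w₀Lx/20 - w₀L²/30 - w₀x³/(6L) = 3·2·6·(6/5)/20 - 2·6²/30 - 2·(6/5)³/(6·6) = -42/125 kN·m
Load 3 — point force P=-5 kN at a=2 m (b=L-a=4):
  M_3 = Pb²(3a+b)x/L³ - Pab²/L²  [x≤a] = (-5)·4²·(3·2+4)·(6/5)/6³ - (-5)·2·4²/6² = 0 kN·m
Load 4 — point force P=4 kN at a=3/2 m (b=L-a=9/2):
  M_4 = Pb²(3a+b)x/L³ - Pab²/L²  [x≤a] = 4·(9/2)²·(3·(3/2)+(9/2))·(6/5)/6³ - 4·(3/2)·(9/2)²/6² = 27/40 kN·m
Superposition: M = Σ M_i = 1189/1000 kN·m ≈ 1.189000 kN·m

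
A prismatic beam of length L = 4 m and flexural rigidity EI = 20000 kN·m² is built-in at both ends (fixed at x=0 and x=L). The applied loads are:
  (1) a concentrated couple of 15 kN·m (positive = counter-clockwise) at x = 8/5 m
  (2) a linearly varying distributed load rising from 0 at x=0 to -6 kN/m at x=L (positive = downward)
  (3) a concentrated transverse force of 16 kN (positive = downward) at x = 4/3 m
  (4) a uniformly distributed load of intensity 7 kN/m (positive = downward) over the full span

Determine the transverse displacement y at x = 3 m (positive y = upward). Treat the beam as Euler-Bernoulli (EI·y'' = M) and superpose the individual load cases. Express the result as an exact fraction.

y(3) = -10151/129600000 m

Load 1 — applied couple M₀=15 kN·m at a=8/5 m (b=L-a=12/5):
  y_1 = (R_Ax³/6 - M_Ax²/2 - M₀(x-a)²/2)/EI  [x>a] with R_A=27/5, M_A=9/5 = ((27/5)·3³/6 - (9/5)·3²/2 - 15·(3-(8/5))²/2)/20000 = 3/40000 m
Load 2 — triangular load w₀=-6 kN/m (0→w₀ over full span):
  y_2 = -w₀x²(L-x)²(x+2L)/(120LEI) = -(-6)·3²·(4-3)²·(3+2·4)/(120·4·20000) = 99/1600000 m
Load 3 — point force P=16 kN at a=4/3 m (b=L-a=8/3):
  y_3 = -Pa²(L-x)²(3bL-(3b+a)(L-x))/(6L³EI)  [x>a] = -16·(4/3)²·(4-3)²·(3·(8/3)·4-(3·(8/3)+(4/3))·(4-3))/(6·4³·20000) = -17/202500 m
Load 4 — uniform load w=7 kN/m over full span:
  y_4 = -wx²(L-x)²/(24EI) = -7·3²·(4-3)²/(24·20000) = -21/160000 m
Superposition: y = Σ y_i = -10151/129600000 m ≈ -0.000078 m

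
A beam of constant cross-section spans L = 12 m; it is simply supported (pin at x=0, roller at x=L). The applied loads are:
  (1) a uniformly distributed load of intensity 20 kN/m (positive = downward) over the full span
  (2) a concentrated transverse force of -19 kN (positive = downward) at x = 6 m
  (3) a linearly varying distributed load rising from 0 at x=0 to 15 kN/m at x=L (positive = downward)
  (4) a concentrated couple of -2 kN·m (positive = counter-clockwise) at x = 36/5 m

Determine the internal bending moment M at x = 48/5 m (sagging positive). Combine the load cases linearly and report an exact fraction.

M(48/5) = 7792/25 kN·m

Load 1 — uniform load w=20 kN/m over full span:
  M_1 = wx(L-x)/2 = 20·(48/5)·(12-(48/5))/2 = 1152/5 kN·m
Load 2 — point force P=-19 kN at a=6 m (b=L-a=6):
  M_2 = Pa(L-x)/L  [x>a] = (-19)·6·(12-(48/5))/12 = -114/5 kN·m
Load 3 — triangular load w₀=15 kN/m (0→w₀ over full span):
  M_3 = w₀Lx/6 - w₀x³/(6L) = 15·12·(48/5)/6 - 15·(48/5)³/(6·12) = 2592/25 kN·m
Load 4 — applied couple M₀=-2 kN·m at a=36/5 m (b=L-a=24/5):
  M_4 = M₀x/L - M₀  [x>a] = (-2)·(48/5)/12 - (-2) = 2/5 kN·m
Superposition: M = Σ M_i = 7792/25 kN·m ≈ 311.680000 kN·m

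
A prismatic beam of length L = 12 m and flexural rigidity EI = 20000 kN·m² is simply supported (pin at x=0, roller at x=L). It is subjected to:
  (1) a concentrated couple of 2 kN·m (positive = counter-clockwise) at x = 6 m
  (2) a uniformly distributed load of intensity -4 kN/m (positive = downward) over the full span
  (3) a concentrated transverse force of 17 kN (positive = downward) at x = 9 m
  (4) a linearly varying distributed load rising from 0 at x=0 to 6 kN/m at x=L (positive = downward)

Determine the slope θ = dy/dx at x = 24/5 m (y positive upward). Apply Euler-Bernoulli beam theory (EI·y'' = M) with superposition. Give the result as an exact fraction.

θ(24/5) = -174581/100000000 rad

Load 1 — applied couple M₀=2 kN·m at a=6 m (b=L-a=6):
  θ_1 = (M₀x²/(2L)+C₁)/EI  [x≤a] with C₁=M₀(3b²-L²)/(6L)=-1 = (2·(24/5)²/(2·12)+(-1))/20000 = 23/500000 rad
Load 2 — uniform load w=-4 kN/m over full span:
  θ_2 = -w(L³-6Lx²+4x³)/(24EI) = -(-4)·(12³-6·12·(24/5)²+4·(24/5)³)/(24·20000) = 333/78125 rad
Load 3 — point force P=17 kN at a=9 m (b=L-a=3):
  θ_3 = -Pb(L²-b²-3x²)/(6LEI)  [x≤a] = -17·3·(12²-3²-3·(24/5)²)/(6·12·20000) = -9333/4000000 rad
Load 4 — triangular load w₀=6 kN/m (0→w₀ over full span):
  θ_4 = -w₀(7L⁴-30L²x²+15x⁴)/(360LEI) = -6·(7·12⁴-30·12²·(24/5)²+15·(24/5)⁴)/(360·12·20000) = -2907/781250 rad
Superposition: θ = Σ θ_i = -174581/100000000 rad ≈ -0.001746 rad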